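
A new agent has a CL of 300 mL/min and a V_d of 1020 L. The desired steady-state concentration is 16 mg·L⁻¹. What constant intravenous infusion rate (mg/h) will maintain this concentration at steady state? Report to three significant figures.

288 mg/h

CL = 300 mL/min × 60/1000 = 18.00 L/h
Rate = CL × Css = 18.00 × 16 = 288.0 mg/h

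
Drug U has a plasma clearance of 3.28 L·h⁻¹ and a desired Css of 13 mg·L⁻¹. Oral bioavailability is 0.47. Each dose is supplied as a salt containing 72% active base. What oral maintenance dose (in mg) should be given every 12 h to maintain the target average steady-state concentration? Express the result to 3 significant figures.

D = CL × Css × τ / F / S = 3.280 × 13 × 12 / 0.47 / 0.72 = 1512 mg

1510 mg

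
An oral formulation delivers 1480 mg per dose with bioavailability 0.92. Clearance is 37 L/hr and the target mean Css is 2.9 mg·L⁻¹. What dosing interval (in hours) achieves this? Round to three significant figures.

12.7 h

F·D/τ = CL·Css → τ = F·D / (CL·Css).
τ = 0.92 × 1480 / (37 × 2.9) = 12.69 h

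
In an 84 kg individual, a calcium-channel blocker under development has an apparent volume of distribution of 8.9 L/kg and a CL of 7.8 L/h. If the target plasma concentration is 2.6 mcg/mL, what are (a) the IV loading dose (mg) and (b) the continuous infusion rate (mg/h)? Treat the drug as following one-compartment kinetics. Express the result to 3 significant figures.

Total Vd = 8.9 × 84 = 747.6 L
LD = Vd · C_target = 747.6 × 2.6 = 1944 mg
Infusion rate = 7.800 L/h × 2.6 mg/L = 20.28 mg/h

(a) 1940 mg; (b) 20.3 mg/h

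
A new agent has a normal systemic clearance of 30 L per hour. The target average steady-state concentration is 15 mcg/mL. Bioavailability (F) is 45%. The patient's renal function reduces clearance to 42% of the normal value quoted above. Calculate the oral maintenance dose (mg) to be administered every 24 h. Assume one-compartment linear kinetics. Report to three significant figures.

10100 mg

Patient clearance = 0.42 × 30.00 = 12.60 L/h
D = CL × Css × τ / F = 12.60 × 15 × 24 / 0.45 = 10080 mg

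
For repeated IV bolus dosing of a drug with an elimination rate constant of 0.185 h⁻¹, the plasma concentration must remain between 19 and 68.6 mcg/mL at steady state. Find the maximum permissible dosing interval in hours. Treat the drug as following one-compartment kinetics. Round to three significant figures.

6.94 h

Between IV bolus doses, concentration decays as C = C₀·e^(−kτ), so C_peak/C_trough = e^(kτ).
τ_max = ln(C_peak/C_trough) / k = ln(68.6/19) / 0.1850 = 1.284 / 0.1850 = 6.941 h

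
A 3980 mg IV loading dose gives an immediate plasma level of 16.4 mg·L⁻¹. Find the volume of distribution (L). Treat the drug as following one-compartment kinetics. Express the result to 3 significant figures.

243 L

Immediately after an IV bolus, C₀ = Dose / Vd, so Vd = Dose / C₀.
Vd = 3980 / 16.4 = 242.7 L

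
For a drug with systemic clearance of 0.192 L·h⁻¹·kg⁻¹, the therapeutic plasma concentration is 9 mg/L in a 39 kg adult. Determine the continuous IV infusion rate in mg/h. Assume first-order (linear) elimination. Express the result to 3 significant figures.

CL = 0.192 L·h⁻¹·kg⁻¹ × 39 kg = 7.488 L/h
At steady state, infusion rate equals elimination rate: rate in = CL × Css.
R₀ = 7.488 × 9 = 67.39 mg/h

67.4 mg/h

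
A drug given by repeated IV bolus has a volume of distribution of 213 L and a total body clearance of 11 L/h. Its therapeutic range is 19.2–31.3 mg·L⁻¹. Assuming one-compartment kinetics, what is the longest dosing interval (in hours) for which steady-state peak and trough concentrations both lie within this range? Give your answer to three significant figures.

k = CL / Vd = 11.00 / 213.0 = 0.05164 h⁻¹
Between IV bolus doses, concentration decays as C = C₀·e^(−kτ), so C_peak/C_trough = e^(kτ).
τ_max = ln(C_peak/C_trough) / k = ln(31.3/19.2) / 0.05164 = 0.4887 / 0.05164 = 9.464 h

9.46 h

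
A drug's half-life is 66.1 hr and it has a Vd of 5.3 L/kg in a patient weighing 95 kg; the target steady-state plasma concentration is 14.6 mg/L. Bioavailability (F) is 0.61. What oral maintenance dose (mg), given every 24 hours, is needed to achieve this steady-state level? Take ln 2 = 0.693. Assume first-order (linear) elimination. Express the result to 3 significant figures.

3030 mg

Vd(total) = 95 kg × 5.3 L/kg = 503.5 L
CL = ln 2 · Vd / t½ = 0.693 × 503.5 / 66.1 = 5.279 L/h
D = CL × Css × τ / F = 5.279 × 14.6 × 24 / 0.61 = 3032 mg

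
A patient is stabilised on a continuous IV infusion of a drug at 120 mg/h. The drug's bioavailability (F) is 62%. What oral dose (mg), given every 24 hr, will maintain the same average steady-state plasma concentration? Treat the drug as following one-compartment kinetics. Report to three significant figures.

4650 mg

To maintain the same Css, the systemic dosing rate must be unchanged: F·D/τ = infusion rate.
D = rate × τ / F = 120 × 24 / 0.62 = 4645 mg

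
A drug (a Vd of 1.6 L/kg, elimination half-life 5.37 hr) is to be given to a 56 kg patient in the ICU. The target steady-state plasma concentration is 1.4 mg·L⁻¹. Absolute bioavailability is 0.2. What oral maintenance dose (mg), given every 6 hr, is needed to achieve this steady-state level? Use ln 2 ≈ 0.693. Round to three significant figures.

486 mg

Vd(total) = 56 kg × 1.6 L/kg = 89.60 L
CL = 0.693 × Vd / t½ = 0.693 × 89.60 / 5.37 = 11.56 L/h
D = CL × Css × τ / F = 11.56 × 1.4 × 6 / 0.2 = 485.5 mg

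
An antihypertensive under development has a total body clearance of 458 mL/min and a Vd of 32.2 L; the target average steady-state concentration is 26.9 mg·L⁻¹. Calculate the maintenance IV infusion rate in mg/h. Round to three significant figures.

739 mg/h

CL = 458 mL/min = 458 × 0.06 = 27.48 L/h
At steady state, infusion rate equals elimination rate: rate in = CL × Css.
Rate = CL × Css = 27.48 × 26.9 = 739.2 mg/h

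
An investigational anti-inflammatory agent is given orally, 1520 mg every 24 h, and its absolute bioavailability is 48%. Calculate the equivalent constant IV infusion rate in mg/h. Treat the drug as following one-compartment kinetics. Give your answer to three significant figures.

30.4 mg/h

Equivalent systemic input: infusion rate = F·D/τ.
Rate = 0.48 × 1520 / 24 = 30.40 mg/h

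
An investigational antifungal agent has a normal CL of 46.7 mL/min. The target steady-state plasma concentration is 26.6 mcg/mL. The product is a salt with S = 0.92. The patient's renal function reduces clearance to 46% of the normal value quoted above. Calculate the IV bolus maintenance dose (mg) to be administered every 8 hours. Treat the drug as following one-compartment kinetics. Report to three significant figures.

298 mg

Convert clearance: 46.7 mL/min × 60 min/h ÷ 1000 mL/L = 2.802 L/h
Patient clearance = 0.46 × 2.802 = 1.289 L/h
D = CL × Css × τ / S = 1.289 × 26.6 × 8 / 0.92 = 298.2 mg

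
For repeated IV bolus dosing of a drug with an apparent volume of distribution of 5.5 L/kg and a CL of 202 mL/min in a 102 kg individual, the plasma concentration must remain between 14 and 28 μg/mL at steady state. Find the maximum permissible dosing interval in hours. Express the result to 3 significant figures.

32.1 h

Total Vd = 5.5 × 102 = 561.0 L
Convert clearance: 202 mL/min × 60 min/h ÷ 1000 mL/L = 12.12 L/h
k = CL / Vd = 12.12 / 561.0 = 0.02160 h⁻¹
Between IV bolus doses, concentration decays as C = C₀·e^(−kτ), so C_peak/C_trough = e^(kτ).
τ_max = ln(C_peak/C_trough) / k = ln(28/14) / 0.02160 = 0.6931 / 0.02160 = 32.09 h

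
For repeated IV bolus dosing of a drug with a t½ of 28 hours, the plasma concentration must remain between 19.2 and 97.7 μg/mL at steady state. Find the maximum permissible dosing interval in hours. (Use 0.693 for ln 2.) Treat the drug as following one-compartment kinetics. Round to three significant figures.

k = 0.693 / t½ = 0.693 / 28 = 0.02475 h⁻¹
Between IV bolus doses, concentration decays as C = C₀·e^(−kτ), so C_peak/C_trough = e^(kτ).
τ_max = ln(C_peak/C_trough) / k = ln(97.7/19.2) / 0.02475 = 1.627 / 0.02475 = 65.74 h

65.7 h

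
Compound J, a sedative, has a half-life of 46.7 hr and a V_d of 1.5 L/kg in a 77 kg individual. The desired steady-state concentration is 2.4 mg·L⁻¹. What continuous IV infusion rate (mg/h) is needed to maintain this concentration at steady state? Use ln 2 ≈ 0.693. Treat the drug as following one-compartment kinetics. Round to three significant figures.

4.11 mg/h

Vd(total) = 77 kg × 1.5 L/kg = 115.5 L
k = 0.693/46.7 = 0.01484 h⁻¹, so CL = k·Vd = 0.01484 × 115.5 = 1.714 L/h
Infusion rate = CL × Css = 1.714 × 2.4 = 4.114 mg/h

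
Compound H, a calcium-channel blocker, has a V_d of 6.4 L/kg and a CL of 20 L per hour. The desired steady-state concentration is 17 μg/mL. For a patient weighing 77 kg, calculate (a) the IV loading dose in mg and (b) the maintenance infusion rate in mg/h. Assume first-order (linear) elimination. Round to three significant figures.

Vd(total) = 77 kg × 6.4 L/kg = 492.8 L
LD = Vd · C_target = 492.8 × 17 = 8378 mg
Maintenance: replace elimination → rate = CL × Css = 20.00 × 17 = 340.0 mg/h

(a) 8380 mg; (b) 340 mg/h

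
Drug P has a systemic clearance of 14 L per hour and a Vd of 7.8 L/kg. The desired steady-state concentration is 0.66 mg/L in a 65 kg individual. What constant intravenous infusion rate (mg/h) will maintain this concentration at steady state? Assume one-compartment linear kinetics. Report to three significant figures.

9.24 mg/h

Maintenance depends on clearance, not Vd — rate in must match rate out.
R₀ = 14.00 × 0.66 = 9.240 mg/h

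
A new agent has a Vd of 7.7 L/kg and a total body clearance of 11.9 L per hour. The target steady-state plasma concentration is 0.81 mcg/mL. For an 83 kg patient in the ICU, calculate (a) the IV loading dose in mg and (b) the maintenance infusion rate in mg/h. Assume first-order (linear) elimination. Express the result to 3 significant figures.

(a) 518 mg; (b) 9.64 mg/h

Vd = 7.7 L/kg × 83 kg = 639.1 L
Loading: fill Vd to C_target → 639.1 L × 0.81 mg/L = 517.7 mg
Maintenance infusion rate = CL × Css = 11.90 × 0.81 = 9.639 mg/h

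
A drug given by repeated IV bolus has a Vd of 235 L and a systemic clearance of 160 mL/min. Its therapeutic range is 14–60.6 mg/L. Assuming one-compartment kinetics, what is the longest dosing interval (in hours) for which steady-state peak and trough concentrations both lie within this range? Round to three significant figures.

35.9 h

CL = 160 mL/min = 160 × 0.06 = 9.600 L/h
k = CL / Vd = 9.600 / 235.0 = 0.04085 h⁻¹
Between IV bolus doses, concentration decays as C = C₀·e^(−kτ), so C_peak/C_trough = e^(kτ).
τ_max = ln(C_peak/C_trough) / k = ln(60.6/14) / 0.04085 = 1.465 / 0.04085 = 35.86 h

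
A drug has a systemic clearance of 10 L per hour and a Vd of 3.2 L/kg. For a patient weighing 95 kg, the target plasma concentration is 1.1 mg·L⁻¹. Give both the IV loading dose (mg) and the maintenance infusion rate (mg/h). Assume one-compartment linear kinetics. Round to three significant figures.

Total Vd = 3.2 × 95 = 304.0 L
Loading dose = Vd × C = 304.0 × 1.1 = 334.4 mg
Maintenance infusion rate = CL × Css = 10.00 × 1.1 = 11.00 mg/h

(a) 334 mg; (b) 11.0 mg/h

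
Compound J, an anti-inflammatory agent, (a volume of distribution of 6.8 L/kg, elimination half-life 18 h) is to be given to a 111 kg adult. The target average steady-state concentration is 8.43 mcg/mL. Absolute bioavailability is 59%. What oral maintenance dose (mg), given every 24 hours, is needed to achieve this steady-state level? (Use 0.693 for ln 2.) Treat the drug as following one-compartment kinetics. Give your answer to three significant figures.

9970 mg

Vd(total) = 111 kg × 6.8 L/kg = 754.8 L
CL = ln 2 · Vd / t½ = 0.693 × 754.8 / 18 = 29.06 L/h
D = CL × Css × τ / F = 29.06 × 8.43 × 24 / 0.59 = 9965 mg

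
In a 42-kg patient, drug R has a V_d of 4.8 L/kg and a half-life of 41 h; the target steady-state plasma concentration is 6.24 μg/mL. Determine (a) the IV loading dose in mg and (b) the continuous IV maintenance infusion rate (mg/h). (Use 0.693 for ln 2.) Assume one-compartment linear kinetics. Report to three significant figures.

(a) 1260 mg; (b) 21.3 mg/h

Total Vd = 4.8 × 42 = 201.6 L
LD = Vd × C = 201.6 × 6.24 = 1258 mg
CL = 0.693 × Vd / t½ = 0.693 × 201.6 / 41 = 3.408 L/h
Infusion rate = CL × Css = 3.408 × 6.24 = 21.27 mg/h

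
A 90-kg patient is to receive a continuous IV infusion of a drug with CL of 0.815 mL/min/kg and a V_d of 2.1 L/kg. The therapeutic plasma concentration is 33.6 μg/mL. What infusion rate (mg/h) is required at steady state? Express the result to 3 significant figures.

148 mg/h

CL = 0.815 mL/min/kg × 90 kg = 73.35 mL/min = 73.35 × 60/1000 = 4.401 L/h
Vd does not affect the maintenance rate; only clearance governs steady-state input.
Rate = CL × Css = 4.401 × 33.6 = 147.9 mg/h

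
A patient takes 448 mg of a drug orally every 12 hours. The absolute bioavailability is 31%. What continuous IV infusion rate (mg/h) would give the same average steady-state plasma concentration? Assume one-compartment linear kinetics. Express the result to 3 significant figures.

Equivalent systemic input: infusion rate = F·D/τ.
Rate = 0.31 × 448 / 12 = 11.57 mg/h

11.6 mg/h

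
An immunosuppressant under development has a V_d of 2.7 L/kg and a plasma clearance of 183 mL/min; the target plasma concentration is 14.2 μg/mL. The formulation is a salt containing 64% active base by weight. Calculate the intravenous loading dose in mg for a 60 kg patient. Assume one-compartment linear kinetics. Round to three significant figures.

3590 mg

Vd(total) = 60 kg × 2.7 L/kg = 162.0 L
LD = Vd × C / S = 162.0 × 14.20 / 0.64 = 3594 mg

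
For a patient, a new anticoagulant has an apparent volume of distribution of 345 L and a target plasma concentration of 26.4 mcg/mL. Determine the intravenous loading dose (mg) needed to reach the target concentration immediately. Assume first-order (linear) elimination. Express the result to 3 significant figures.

9110 mg

The loading dose fills Vd to the target concentration.
LD = Vd × C = 345.0 × 26.40 = 9108 mg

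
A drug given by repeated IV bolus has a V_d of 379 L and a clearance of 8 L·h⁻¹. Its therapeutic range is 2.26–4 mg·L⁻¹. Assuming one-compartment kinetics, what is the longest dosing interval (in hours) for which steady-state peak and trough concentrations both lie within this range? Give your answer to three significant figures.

k = CL / Vd = 8.000 / 379.0 = 0.02111 h⁻¹
Between IV bolus doses, concentration decays as C = C₀·e^(−kτ), so C_peak/C_trough = e^(kτ).
τ_max = ln(C_peak/C_trough) / k = ln(4/2.26) / 0.02111 = 0.5709 / 0.02111 = 27.04 h

27.0 h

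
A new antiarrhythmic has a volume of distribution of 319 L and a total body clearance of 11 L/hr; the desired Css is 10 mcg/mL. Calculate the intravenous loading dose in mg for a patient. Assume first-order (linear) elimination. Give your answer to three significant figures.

Loading dose depends on Vd (not clearance): it fills the distribution volume.
LD = Vd × C = 319.0 × 10.00 = 3190 mg

3190 mg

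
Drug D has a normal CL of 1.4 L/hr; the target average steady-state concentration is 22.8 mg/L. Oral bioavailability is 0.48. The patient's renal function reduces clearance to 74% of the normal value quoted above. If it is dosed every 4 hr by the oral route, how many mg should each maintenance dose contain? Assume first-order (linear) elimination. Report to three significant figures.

197 mg

Patient clearance = 0.74 × 1.400 = 1.036 L/h
D = CL × Css × τ / F = 1.036 × 22.8 × 4 / 0.48 = 196.8 mg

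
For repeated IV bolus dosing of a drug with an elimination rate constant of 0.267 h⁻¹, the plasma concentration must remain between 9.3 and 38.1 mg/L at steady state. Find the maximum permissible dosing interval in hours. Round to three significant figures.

5.28 h

Between IV bolus doses, concentration decays as C = C₀·e^(−kτ), so C_peak/C_trough = e^(kτ).
τ_max = ln(C_peak/C_trough) / k = ln(38.1/9.3) / 0.2670 = 1.410 / 0.2670 = 5.281 h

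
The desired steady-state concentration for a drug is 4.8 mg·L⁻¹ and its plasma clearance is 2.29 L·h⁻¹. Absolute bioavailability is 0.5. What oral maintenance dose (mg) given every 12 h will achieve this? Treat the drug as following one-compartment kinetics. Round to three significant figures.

D = CL × Css × τ / F = 2.290 × 4.8 × 12 / 0.5 = 263.8 mg

264 mg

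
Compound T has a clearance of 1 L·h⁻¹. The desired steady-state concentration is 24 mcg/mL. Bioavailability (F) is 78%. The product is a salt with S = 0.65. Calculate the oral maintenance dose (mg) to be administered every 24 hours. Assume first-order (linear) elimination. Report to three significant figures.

1140 mg

D = CL × Css × τ / F / S = 1.000 × 24 × 24 / 0.78 / 0.65 = 1136 mg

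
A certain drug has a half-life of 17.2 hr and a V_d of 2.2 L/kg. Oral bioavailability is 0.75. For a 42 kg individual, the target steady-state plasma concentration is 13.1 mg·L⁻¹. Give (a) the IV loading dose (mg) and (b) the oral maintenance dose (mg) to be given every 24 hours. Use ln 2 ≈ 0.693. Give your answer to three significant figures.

(a) 1210 mg; (b) 1560 mg

Vd = 2.2 L/kg × 42 kg = 92.40 L
LD = Vd × C = 92.40 × 13.1 = 1210 mg
CL = 0.693 × Vd / t½ = 0.693 × 92.40 / 17.2 = 3.723 L/h
D = CL × Css × τ / F = 3.723 × 13.1 × 24 / 0.75 = 1561 mg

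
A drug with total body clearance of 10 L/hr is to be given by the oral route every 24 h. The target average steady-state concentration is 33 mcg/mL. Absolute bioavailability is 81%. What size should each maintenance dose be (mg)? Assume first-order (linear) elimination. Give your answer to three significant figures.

D = CL × Css × τ / F = 10.00 × 33 × 24 / 0.81 = 9778 mg

9780 mg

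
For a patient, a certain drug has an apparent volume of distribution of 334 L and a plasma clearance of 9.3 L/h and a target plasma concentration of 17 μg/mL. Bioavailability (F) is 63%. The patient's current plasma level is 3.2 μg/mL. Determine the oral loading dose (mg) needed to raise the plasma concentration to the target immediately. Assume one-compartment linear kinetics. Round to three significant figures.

Concentration deficit ΔC = 17 − 3.2 = 13.80 mg/L
LD = Vd × ΔC / F = 334.0 × 13.80 / 0.63 = 7316 mg

7320 mg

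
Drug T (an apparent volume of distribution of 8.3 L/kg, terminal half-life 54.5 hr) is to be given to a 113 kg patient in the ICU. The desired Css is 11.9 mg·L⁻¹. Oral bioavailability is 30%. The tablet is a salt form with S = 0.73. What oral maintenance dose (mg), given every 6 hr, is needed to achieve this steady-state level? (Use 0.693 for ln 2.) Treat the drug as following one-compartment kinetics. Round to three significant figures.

Total Vd = 8.3 × 113 = 937.9 L
CL = ln 2 · Vd / t½ = 0.693 × 937.9 / 54.5 = 11.93 L/h
D = CL × Css × τ / F / S = 11.93 × 11.9 × 6 / 0.3 / 0.73 = 3890 mg

3890 mg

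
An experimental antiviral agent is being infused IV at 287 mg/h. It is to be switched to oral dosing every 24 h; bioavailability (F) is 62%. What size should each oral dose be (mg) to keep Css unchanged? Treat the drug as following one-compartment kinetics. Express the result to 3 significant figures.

11100 mg

To maintain the same Css, the systemic dosing rate must be unchanged: F·D/τ = infusion rate.
D = rate × τ / F = 287 × 24 / 0.62 = 11110 mg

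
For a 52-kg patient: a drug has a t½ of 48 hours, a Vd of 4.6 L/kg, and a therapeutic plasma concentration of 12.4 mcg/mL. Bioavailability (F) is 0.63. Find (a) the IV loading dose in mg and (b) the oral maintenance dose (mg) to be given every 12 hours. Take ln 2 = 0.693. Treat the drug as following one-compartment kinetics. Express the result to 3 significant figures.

Total Vd = 4.6 × 52 = 239.2 L
LD = Vd × C = 239.2 × 12.4 = 2966 mg
CL = 0.693 × Vd / t½ = 0.693 × 239.2 / 48 = 3.453 L/h
D = CL × Css × τ / F = 3.453 × 12.4 × 12 / 0.63 = 815.6 mg

(a) 2970 mg; (b) 816 mg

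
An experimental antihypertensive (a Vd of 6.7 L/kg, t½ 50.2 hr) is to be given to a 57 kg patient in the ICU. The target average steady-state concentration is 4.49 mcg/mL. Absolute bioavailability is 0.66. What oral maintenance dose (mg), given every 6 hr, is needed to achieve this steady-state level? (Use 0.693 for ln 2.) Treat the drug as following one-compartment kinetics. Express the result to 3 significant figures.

215 mg

Vd = 6.7 L/kg × 57 kg = 381.9 L
k = 0.693/50.2 = 0.01380 h⁻¹, so CL = k·Vd = 0.01380 × 381.9 = 5.270 L/h
D = CL × Css × τ / F = 5.270 × 4.49 × 6 / 0.66 = 215.1 mg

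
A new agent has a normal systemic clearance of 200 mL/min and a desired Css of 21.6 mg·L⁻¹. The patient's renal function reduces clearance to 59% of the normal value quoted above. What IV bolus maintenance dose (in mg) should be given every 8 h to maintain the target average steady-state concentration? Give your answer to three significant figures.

1220 mg

Convert clearance: 200 mL/min × 60 min/h ÷ 1000 mL/L = 12.00 L/h
Patient clearance = 0.59 × 12.00 = 7.080 L/h
D = CL × Css × τ = 7.080 × 21.6 × 8 = 1223 mg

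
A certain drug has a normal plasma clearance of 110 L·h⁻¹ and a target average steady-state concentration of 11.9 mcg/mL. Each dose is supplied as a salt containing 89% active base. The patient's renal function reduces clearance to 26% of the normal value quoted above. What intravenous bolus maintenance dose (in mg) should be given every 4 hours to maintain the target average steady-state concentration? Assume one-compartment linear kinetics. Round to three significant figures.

Patient clearance = 0.26 × 110.0 = 28.60 L/h
At steady state, dose per interval replaces the amount cleared in that interval: S·D/τ = CL·Css.
D = CL × Css × τ / S = 28.60 × 11.9 × 4 / 0.89 = 1530 mg

1530 mg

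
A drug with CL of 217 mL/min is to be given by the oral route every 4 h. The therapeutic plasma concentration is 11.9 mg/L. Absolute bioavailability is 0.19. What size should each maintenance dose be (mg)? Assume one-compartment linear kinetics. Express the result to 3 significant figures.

Convert clearance: 217 mL/min × 60 min/h ÷ 1000 mL/L = 13.02 L/h
D = CL × Css × τ / F = 13.02 × 11.9 × 4 / 0.19 = 3262 mg

3260 mg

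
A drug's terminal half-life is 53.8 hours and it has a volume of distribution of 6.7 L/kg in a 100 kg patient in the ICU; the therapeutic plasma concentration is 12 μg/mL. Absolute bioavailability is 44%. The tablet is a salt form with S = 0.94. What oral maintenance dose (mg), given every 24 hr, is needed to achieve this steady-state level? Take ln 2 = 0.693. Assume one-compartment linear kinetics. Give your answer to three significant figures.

Vd(total) = 100 kg × 6.7 L/kg = 670.0 L
CL = ln 2 · Vd / t½ = 0.693 × 670.0 / 53.8 = 8.630 L/h
D = CL × Css × τ / F / S = 8.630 × 12 × 24 / 0.44 / 0.94 = 6009 mg

6010 mg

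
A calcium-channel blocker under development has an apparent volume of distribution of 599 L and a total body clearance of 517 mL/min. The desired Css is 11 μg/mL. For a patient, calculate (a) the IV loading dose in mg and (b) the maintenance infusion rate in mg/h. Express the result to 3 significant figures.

Loading: fill Vd to C_target → 599.0 L × 11 mg/L = 6589 mg
Convert clearance: 517 mL/min × 60 min/h ÷ 1000 mL/L = 31.02 L/h
Maintenance: replace elimination → rate = CL × Css = 31.02 × 11 = 341.2 mg/h

(a) 6590 mg; (b) 341 mg/h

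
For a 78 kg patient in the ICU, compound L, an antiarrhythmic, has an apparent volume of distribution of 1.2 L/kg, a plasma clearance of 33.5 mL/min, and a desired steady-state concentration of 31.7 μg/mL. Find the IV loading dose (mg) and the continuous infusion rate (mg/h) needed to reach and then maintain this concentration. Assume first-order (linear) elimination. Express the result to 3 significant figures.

(a) 2970 mg; (b) 63.7 mg/h

Total Vd = 1.2 × 78 = 93.60 L
Loading dose = Vd × C = 93.60 × 31.7 = 2967 mg
CL = 33.5 mL/min × 60/1000 = 2.010 L/h
Maintenance infusion rate = CL × Css = 2.010 × 31.7 = 63.72 mg/h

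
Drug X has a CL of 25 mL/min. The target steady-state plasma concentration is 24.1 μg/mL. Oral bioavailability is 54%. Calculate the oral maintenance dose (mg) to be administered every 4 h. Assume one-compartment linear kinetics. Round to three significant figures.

268 mg

CL = 25 mL/min = 25 × 0.06 = 1.500 L/h
D = CL × Css × τ / F = 1.500 × 24.1 × 4 / 0.54 = 267.8 mg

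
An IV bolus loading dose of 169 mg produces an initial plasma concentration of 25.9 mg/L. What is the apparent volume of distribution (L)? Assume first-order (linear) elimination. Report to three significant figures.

Immediately after an IV bolus, C₀ = Dose / Vd, so Vd = Dose / C₀.
Vd = 169 / 25.9 = 6.525 L

6.53 L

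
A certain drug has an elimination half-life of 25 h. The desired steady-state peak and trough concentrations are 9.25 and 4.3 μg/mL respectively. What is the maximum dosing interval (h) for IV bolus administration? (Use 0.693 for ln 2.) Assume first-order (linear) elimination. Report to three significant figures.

k = 0.693 / t½ = 0.693 / 25 = 0.02772 h⁻¹
Between IV bolus doses, concentration decays as C = C₀·e^(−kτ), so C_peak/C_trough = e^(kτ).
τ_max = ln(C_peak/C_trough) / k = ln(9.25/4.3) / 0.02772 = 0.7660 / 0.02772 = 27.63 h

27.6 h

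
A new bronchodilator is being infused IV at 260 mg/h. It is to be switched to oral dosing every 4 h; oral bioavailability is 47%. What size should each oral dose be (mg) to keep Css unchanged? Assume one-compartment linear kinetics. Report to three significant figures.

To maintain the same Css, the systemic dosing rate must be unchanged: F·D/τ = infusion rate.
D = rate × τ / F = 260 × 4 / 0.47 = 2213 mg

2210 mg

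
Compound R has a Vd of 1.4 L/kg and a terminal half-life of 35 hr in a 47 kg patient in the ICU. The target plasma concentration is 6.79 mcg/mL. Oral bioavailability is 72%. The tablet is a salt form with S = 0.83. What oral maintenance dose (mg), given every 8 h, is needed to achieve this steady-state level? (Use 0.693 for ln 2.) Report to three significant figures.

118 mg

Vd(total) = 47 kg × 1.4 L/kg = 65.80 L
k = 0.693/35 = 0.01980 h⁻¹, so CL = k·Vd = 0.01980 × 65.80 = 1.303 L/h
D = CL × Css × τ / F / S = 1.303 × 6.79 × 8 / 0.72 / 0.83 = 118.4 mg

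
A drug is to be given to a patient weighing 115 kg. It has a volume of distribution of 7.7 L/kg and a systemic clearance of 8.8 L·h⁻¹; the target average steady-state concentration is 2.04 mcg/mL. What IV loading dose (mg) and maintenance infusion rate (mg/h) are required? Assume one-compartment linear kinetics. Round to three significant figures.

(a) 1810 mg; (b) 18.0 mg/h

Vd(total) = 115 kg × 7.7 L/kg = 885.5 L
Loading: fill Vd to C_target → 885.5 L × 2.04 mg/L = 1806 mg
Infusion rate = 8.800 L/h × 2.04 mg/L = 17.95 mg/h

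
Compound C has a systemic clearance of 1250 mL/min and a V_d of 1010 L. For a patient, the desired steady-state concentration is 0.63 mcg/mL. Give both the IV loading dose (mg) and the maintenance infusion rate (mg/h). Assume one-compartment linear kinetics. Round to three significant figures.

(a) 636 mg; (b) 47.3 mg/h

Loading dose = Vd × C = 1010 × 0.63 = 636.3 mg
Convert clearance: 1250 mL/min × 60 min/h ÷ 1000 mL/L = 75.00 L/h
Infusion rate = 75.00 L/h × 0.63 mg/L = 47.25 mg/h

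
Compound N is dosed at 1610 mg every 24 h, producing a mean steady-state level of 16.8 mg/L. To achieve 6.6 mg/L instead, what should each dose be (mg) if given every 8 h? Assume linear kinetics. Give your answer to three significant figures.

With linear kinetics, Css is proportional to dose rate (D/τ) at fixed clearance.
D₂ = D₁ × (Css,target / Css,current) × (τ₂/τ₁) = 1610 × (6.6/16.8) × (8/24) = 210.8 mg

211 mg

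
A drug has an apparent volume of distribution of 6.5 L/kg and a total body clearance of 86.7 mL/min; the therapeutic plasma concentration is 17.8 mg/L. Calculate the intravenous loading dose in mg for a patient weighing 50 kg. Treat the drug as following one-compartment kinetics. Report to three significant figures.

Total Vd = 6.5 × 50 = 325.0 L
LD = Vd × C = 325.0 × 17.80 = 5785 mg

5790 mg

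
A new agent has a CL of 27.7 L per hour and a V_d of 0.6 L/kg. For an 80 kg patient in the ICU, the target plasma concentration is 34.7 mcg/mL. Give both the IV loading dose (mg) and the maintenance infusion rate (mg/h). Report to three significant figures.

Total Vd = 0.6 × 80 = 48.00 L
LD = Vd · C_target = 48.00 × 34.7 = 1666 mg
Maintenance infusion rate = CL × Css = 27.70 × 34.7 = 961.2 mg/h

(a) 1670 mg; (b) 961 mg/h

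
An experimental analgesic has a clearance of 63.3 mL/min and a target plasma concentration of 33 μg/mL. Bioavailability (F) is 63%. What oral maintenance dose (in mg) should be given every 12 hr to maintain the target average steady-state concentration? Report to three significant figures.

Convert clearance: 63.3 mL/min × 60 min/h ÷ 1000 mL/L = 3.798 L/h
D = CL × Css × τ / F = 3.798 × 33 × 12 / 0.63 = 2387 mg

2390 mg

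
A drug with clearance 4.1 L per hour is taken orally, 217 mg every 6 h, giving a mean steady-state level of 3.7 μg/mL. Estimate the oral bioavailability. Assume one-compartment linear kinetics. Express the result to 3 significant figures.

F·D/τ = CL·Css at steady state → F = CL·Css·τ / D.
F = 4.1 × 3.7 × 6 / 217 = 0.419

0.419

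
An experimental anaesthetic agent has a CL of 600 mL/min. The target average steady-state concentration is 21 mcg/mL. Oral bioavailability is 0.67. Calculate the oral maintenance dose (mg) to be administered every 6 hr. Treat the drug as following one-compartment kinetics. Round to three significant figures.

6770 mg

Convert clearance: 600 mL/min × 60 min/h ÷ 1000 mL/L = 36.00 L/h
D = CL × Css × τ / F = 36.00 × 21 × 6 / 0.67 = 6770 mg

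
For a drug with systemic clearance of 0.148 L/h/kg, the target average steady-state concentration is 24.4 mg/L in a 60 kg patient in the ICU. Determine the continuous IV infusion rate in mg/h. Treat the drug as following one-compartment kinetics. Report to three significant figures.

CL = 0.148 L/h/kg × 60 kg = 8.880 L/h
R₀ = 8.880 × 24.4 = 216.7 mg/h

217 mg/h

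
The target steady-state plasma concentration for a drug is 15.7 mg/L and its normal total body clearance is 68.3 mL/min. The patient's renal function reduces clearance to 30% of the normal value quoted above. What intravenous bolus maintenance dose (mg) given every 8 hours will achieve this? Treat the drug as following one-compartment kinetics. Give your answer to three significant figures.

Convert clearance: 68.3 mL/min × 60 min/h ÷ 1000 mL/L = 4.098 L/h
Patient clearance = 0.3 × 4.098 = 1.229 L/h
D = CL × Css × τ = 1.229 × 15.7 × 8 = 154.4 mg

154 mg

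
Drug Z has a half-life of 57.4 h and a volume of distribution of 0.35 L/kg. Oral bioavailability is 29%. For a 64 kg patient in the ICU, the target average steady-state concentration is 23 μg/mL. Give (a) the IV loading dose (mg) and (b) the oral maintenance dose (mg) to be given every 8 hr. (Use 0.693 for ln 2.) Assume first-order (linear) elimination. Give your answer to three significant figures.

Vd(total) = 64 kg × 0.35 L/kg = 22.40 L
LD = Vd × C = 22.40 × 23 = 515.2 mg
CL = 0.693 × Vd / t½ = 0.693 × 22.40 / 57.4 = 0.2704 L/h
D = CL × Css × τ / F = 0.2704 × 23 × 8 / 0.29 = 171.6 mg

(a) 515 mg; (b) 172 mg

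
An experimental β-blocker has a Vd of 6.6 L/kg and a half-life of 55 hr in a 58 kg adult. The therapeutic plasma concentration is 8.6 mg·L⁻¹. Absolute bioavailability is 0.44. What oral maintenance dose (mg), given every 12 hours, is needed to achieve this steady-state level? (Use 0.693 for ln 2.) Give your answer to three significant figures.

Total Vd = 6.6 × 58 = 382.8 L
CL = ln 2 · Vd / t½ = 0.693 × 382.8 / 55 = 4.823 L/h
D = CL × Css × τ / F = 4.823 × 8.6 × 12 / 0.44 = 1131 mg

1130 mg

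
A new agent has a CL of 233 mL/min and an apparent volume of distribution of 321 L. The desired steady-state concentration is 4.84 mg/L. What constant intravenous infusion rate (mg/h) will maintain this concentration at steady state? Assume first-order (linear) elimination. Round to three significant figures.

67.7 mg/h

Convert clearance: 233 mL/min × 60 min/h ÷ 1000 mL/L = 13.98 L/h
Maintenance depends on clearance, not Vd — rate in must match rate out.
Rate = CL × Css = 13.98 × 4.84 = 67.66 mg/h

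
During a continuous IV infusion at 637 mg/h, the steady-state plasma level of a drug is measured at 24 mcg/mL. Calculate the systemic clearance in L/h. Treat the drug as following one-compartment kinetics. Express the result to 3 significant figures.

26.5 L/h

At steady state, infusion rate = CL × Css, so CL = rate / Css.
CL = 637 / 24 = 26.54 L/h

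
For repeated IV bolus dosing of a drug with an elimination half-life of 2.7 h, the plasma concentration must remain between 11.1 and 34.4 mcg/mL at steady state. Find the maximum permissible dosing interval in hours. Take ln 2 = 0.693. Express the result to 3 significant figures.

k = 0.693 / t½ = 0.693 / 2.7 = 0.2567 h⁻¹
Between IV bolus doses, concentration decays as C = C₀·e^(−kτ), so C_peak/C_trough = e^(kτ).
τ_max = ln(C_peak/C_trough) / k = ln(34.4/11.1) / 0.2567 = 1.131 / 0.2567 = 4.406 h

4.41 h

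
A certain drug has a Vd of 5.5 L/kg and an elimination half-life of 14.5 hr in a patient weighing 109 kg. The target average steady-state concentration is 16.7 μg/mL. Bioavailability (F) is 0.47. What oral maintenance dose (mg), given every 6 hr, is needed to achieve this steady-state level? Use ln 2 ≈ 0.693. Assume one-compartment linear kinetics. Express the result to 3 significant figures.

6110 mg

Total Vd = 5.5 × 109 = 599.5 L
CL = 0.693 × Vd / t½ = 0.693 × 599.5 / 14.5 = 28.65 L/h
D = CL × Css × τ / F = 28.65 × 16.7 × 6 / 0.47 = 6108 mg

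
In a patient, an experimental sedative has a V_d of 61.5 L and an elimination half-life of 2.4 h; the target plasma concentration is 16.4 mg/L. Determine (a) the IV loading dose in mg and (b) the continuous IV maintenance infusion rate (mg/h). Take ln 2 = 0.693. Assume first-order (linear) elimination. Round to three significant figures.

LD = Vd × C = 61.50 × 16.4 = 1009 mg
CL = 0.693 × Vd / t½ = 0.693 × 61.50 / 2.4 = 17.76 L/h
Infusion rate = CL × Css = 17.76 × 16.4 = 291.3 mg/h

(a) 1010 mg; (b) 291 mg/h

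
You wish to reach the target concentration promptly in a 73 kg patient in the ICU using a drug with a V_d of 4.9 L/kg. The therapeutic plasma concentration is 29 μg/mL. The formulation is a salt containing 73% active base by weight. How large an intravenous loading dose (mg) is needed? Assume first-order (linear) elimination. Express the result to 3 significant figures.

14200 mg

Vd = 4.9 L/kg × 73 kg = 357.7 L
The loading dose fills Vd to the target concentration.
LD = Vd × C / S = 357.7 × 29.00 / 0.73 = 14210 mg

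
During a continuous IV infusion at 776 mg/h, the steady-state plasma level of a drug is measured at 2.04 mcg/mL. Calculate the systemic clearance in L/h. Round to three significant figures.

380 L/h

At steady state, infusion rate = CL × Css, so CL = rate / Css.
CL = 776 / 2.04 = 380.4 L/h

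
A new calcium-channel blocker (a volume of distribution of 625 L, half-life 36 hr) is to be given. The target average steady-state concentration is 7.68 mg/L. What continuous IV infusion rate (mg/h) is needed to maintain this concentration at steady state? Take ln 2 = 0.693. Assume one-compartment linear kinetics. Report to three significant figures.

92.4 mg/h

k = 0.693/36 = 0.01925 h⁻¹, so CL = k·Vd = 0.01925 × 625.0 = 12.03 L/h
Infusion rate = CL × Css = 12.03 × 7.68 = 92.39 mg/h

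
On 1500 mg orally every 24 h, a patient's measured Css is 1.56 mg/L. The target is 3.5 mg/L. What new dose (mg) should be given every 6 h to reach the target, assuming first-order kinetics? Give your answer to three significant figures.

With linear kinetics, Css is proportional to dose rate (D/τ) at fixed clearance.
D₂ = D₁ × (Css,target / Css,current) × (τ₂/τ₁) = 1500 × (3.5/1.56) × (6/24) = 841.3 mg

841 mg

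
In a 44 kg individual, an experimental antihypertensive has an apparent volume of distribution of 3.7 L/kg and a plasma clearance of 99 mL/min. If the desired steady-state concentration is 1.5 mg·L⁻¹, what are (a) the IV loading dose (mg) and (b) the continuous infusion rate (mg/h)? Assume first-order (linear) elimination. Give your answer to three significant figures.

Vd = 3.7 L/kg × 44 kg = 162.8 L
LD = Vd · C_target = 162.8 × 1.5 = 244.2 mg
CL = 99 mL/min × 60/1000 = 5.940 L/h
Infusion rate = 5.940 L/h × 1.5 mg/L = 8.910 mg/h

(a) 244 mg; (b) 8.91 mg/h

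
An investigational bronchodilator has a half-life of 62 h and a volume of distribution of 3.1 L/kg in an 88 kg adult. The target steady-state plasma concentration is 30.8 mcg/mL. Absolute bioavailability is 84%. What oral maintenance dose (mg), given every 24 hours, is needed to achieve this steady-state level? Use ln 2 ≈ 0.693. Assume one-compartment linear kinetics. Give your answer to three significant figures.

Vd = 3.1 L/kg × 88 kg = 272.8 L
CL = ln 2 · Vd / t½ = 0.693 × 272.8 / 62 = 3.049 L/h
D = CL × Css × τ / F = 3.049 × 30.8 × 24 / 0.84 = 2683 mg

2680 mg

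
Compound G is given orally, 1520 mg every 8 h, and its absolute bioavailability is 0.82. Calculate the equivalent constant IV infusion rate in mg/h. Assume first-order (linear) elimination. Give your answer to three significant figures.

156 mg/h

Equivalent systemic input: infusion rate = F·D/τ.
Rate = 0.82 × 1520 / 8 = 155.8 mg/h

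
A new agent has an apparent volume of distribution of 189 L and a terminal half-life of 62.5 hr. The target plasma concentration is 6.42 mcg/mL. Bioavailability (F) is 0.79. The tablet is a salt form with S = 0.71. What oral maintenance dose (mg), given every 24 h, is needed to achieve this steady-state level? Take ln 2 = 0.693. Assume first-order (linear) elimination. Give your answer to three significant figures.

CL = 0.693 × Vd / t½ = 0.693 × 189.0 / 62.5 = 2.096 L/h
D = CL × Css × τ / F / S = 2.096 × 6.42 × 24 / 0.79 / 0.71 = 575.8 mg

576 mg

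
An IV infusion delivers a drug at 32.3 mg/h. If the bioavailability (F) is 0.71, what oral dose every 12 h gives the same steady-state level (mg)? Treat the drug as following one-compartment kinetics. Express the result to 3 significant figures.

To maintain the same Css, the systemic dosing rate must be unchanged: F·D/τ = infusion rate.
D = rate × τ / F = 32.3 × 12 / 0.71 = 545.9 mg

546 mg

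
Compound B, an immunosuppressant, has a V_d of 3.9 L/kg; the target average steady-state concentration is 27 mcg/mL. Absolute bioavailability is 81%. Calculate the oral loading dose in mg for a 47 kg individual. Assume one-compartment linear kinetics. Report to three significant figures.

6110 mg

Total Vd = 3.9 × 47 = 183.3 L
LD = Vd × C / F = 183.3 × 27.00 / 0.81 = 6110 mg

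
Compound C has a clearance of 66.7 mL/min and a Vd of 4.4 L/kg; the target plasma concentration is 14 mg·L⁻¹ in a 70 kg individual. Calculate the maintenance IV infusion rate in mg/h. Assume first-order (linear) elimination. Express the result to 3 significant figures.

56.0 mg/h

CL = 66.7 mL/min = 66.7 × 0.06 = 4.002 L/h
At steady state, infusion rate equals elimination rate: rate in = CL × Css.
R₀ = 4.002 × 14 = 56.03 mg/h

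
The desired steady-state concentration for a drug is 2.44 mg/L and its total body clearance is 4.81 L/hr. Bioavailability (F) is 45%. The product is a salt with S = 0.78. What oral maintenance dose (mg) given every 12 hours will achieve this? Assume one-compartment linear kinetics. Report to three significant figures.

401 mg

D = CL × Css × τ / F / S = 4.810 × 2.44 × 12 / 0.45 / 0.78 = 401.2 mg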